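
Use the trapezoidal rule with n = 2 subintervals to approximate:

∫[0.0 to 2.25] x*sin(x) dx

f(x) = x*sin(x)
a = 0.0, b = 2.25, n = 2
h = (b - a)/n = 1.125000

Trapezoidal rule: (h/2)[f(x₀) + 2f(x₁) + 2f(x₂) + ... + f(xₙ)]

x_0 = 0.0000, f(x_0) = 0.000000, coefficient = 1
x_1 = 1.1250, f(x_1) = 1.015051, coefficient = 2
x_2 = 2.2500, f(x_2) = 1.750665, coefficient = 1

I ≈ (1.125000/2) × 3.780767 = 2.126681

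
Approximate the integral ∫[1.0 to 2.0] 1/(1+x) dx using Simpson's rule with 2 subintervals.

f(x) = 1/(1+x)
a = 1.0, b = 2.0, n = 2
h = (b - a)/n = 0.500000

Simpson's rule: (h/3)[f(x₀) + 4f(x₁) + 2f(x₂) + ... + f(xₙ)]

x_0 = 1.0000, f(x_0) = 0.500000, coefficient = 1
x_1 = 1.5000, f(x_1) = 0.400000, coefficient = 4
x_2 = 2.0000, f(x_2) = 0.333333, coefficient = 1

I ≈ (0.500000/3) × 2.433333 = 0.405556
Exact value: 0.405465
Error: 0.000090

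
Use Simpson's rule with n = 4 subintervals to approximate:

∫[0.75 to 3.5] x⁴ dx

f(x) = x⁴
a = 0.75, b = 3.5, n = 4
h = (b - a)/n = 0.687500

Simpson's rule: (h/3)[f(x₀) + 4f(x₁) + 2f(x₂) + ... + f(xₙ)]

x_0 = 0.7500, f(x_0) = 0.316406, coefficient = 1
x_1 = 1.4375, f(x_1) = 4.270035, coefficient = 4
x_2 = 2.1250, f(x_2) = 20.390869, coefficient = 2
x_3 = 2.8125, f(x_3) = 62.570572, coefficient = 4
x_4 = 3.5000, f(x_4) = 150.062500, coefficient = 1

I ≈ (0.687500/3) × 458.523071 = 105.078204
Exact value: 104.996289
Error: 0.081915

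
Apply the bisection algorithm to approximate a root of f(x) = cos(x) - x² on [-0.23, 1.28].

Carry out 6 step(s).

f(x) = cos(x) - x²
Initial interval: [-0.23, 1.28]

Iteration 1:
  c_1 = (-0.230000 + 1.280000)/2 = 0.525000
  f(c_1) = f(0.525000) = 0.589699
  f(a) × f(c) ≥ 0, new interval: [0.525000, 1.280000]
Iteration 2:
  c_2 = (0.525000 + 1.280000)/2 = 0.902500
  f(c_2) = f(0.902500) = -0.194857
  f(a) × f(c) < 0, new interval: [0.525000, 0.902500]
Iteration 3:
  c_3 = (0.525000 + 0.902500)/2 = 0.713750
  f(c_3) = f(0.713750) = 0.246473
  f(a) × f(c) ≥ 0, new interval: [0.713750, 0.902500]
Iteration 4:
  c_4 = (0.713750 + 0.902500)/2 = 0.808125
  f(c_4) = f(0.808125) = 0.037789
  f(a) × f(c) ≥ 0, new interval: [0.808125, 0.902500]
Iteration 5:
  c_5 = (0.808125 + 0.902500)/2 = 0.855313
  f(c_5) = f(0.855313) = -0.075577
  f(a) × f(c) < 0, new interval: [0.808125, 0.855313]
Iteration 6:
  c_6 = (0.808125 + 0.855313)/2 = 0.831719
  f(c_6) = f(0.831719) = -0.018150
  f(a) × f(c) < 0, new interval: [0.808125, 0.831719]

After 6 iteration(s), the approximation is c_6 = 0.831719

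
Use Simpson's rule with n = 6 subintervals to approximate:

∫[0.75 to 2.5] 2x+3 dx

f(x) = 2x+3
a = 0.75, b = 2.5, n = 6
h = (b - a)/n = 0.291667

Simpson's rule: (h/3)[f(x₀) + 4f(x₁) + 2f(x₂) + ... + f(xₙ)]

x_0 = 0.7500, f(x_0) = 4.500000, coefficient = 1
x_1 = 1.0417, f(x_1) = 5.083333, coefficient = 4
x_2 = 1.3333, f(x_2) = 5.666667, coefficient = 2
x_3 = 1.6250, f(x_3) = 6.250000, coefficient = 4
x_4 = 1.9167, f(x_4) = 6.833333, coefficient = 2
x_5 = 2.2083, f(x_5) = 7.416667, coefficient = 4
x_6 = 2.5000, f(x_6) = 8.000000, coefficient = 1

I ≈ (0.291667/3) × 112.500000 = 10.937500
Exact value: 10.937500
Error: 0.000000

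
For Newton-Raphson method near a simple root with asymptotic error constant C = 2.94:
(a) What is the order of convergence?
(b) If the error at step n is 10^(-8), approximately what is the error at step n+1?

(a) Newton-Raphson has quadratic (order 2) convergence near simple roots.
    This means |e_{n+1}| ≈ C|e_n|².

(b) With |e_n| = 10^(-8) and C = 2.94:
    |e_{n+1}| ≈ 2.94 × (10^(-8))² = 2.94 × 10^(-16)

(a) 2 (quadratic); (b) |e_{n+1}| ≈ 2.940e-16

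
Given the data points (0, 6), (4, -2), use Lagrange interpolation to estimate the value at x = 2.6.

Lagrange interpolation formula:
P(x) = Σ yᵢ × Lᵢ(x)
where Lᵢ(x) = Π_{j≠i} (x - xⱼ)/(xᵢ - xⱼ)

L_0(2.6) = (2.6 - 4)/(0 - 4) = 0.350000
L_1(2.6) = (2.6 - 0)/(4 - 0) = 0.650000

P(2.6) = 6×L_0(2.6) + (-2)×L_1(2.6)
P(2.6) = 0.800000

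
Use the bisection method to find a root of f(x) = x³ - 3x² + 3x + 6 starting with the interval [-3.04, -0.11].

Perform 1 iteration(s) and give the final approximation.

f(x) = x³ - 3x² + 3x + 6
Initial interval: [-3.04, -0.11]

Iteration 1:
  c_1 = (-3.040000 + (-0.110000))/2 = -1.575000
  f(c_1) = f(-1.575000) = -10.073859
  f(a) × f(c) ≥ 0, new interval: [-1.575000, -0.110000]

After 1 iteration(s), the approximation is c_1 = -1.575000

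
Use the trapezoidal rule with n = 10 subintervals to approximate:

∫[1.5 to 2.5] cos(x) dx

f(x) = cos(x)
a = 1.5, b = 2.5, n = 10
h = (b - a)/n = 0.100000

Trapezoidal rule: (h/2)[f(x₀) + 2f(x₁) + 2f(x₂) + ... + f(xₙ)]

x_0 = 1.5000, f(x_0) = 0.070737, coefficient = 1
x_1 = 1.6000, f(x_1) = -0.029200, coefficient = 2
x_2 = 1.7000, f(x_2) = -0.128844, coefficient = 2
x_3 = 1.8000, f(x_3) = -0.227202, coefficient = 2
x_4 = 1.9000, f(x_4) = -0.323290, coefficient = 2
x_5 = 2.0000, f(x_5) = -0.416147, coefficient = 2
x_6 = 2.1000, f(x_6) = -0.504846, coefficient = 2
x_7 = 2.2000, f(x_7) = -0.588501, coefficient = 2
x_8 = 2.3000, f(x_8) = -0.666276, coefficient = 2
x_9 = 2.4000, f(x_9) = -0.737394, coefficient = 2
x_10 = 2.5000, f(x_10) = -0.801144, coefficient = 1

I ≈ (0.100000/2) × -7.973805 = -0.398690
Exact value: -0.399023
Error: 0.000333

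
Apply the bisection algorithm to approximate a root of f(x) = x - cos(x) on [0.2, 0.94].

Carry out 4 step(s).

f(x) = x - cos(x)
Initial interval: [0.2, 0.94]

Iteration 1:
  c_1 = (0.200000 + 0.940000)/2 = 0.570000
  f(c_1) = f(0.570000) = -0.271901
  f(a) × f(c) ≥ 0, new interval: [0.570000, 0.940000]
Iteration 2:
  c_2 = (0.570000 + 0.940000)/2 = 0.755000
  f(c_2) = f(0.755000) = 0.026728
  f(a) × f(c) < 0, new interval: [0.570000, 0.755000]
Iteration 3:
  c_3 = (0.570000 + 0.755000)/2 = 0.662500
  f(c_3) = f(0.662500) = -0.125957
  f(a) × f(c) ≥ 0, new interval: [0.662500, 0.755000]
Iteration 4:
  c_4 = (0.662500 + 0.755000)/2 = 0.708750
  f(c_4) = f(0.708750) = -0.050426
  f(a) × f(c) ≥ 0, new interval: [0.708750, 0.755000]

After 4 iteration(s), the approximation is c_4 = 0.708750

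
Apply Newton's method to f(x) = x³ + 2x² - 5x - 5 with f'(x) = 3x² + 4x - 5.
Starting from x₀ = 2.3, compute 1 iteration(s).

f(x) = x³ + 2x² - 5x - 5
f'(x) = 3x² + 4x - 5
x₀ = 2.3

Newton-Raphson formula: x_{n+1} = x_n - f(x_n)/f'(x_n)

Iteration 1:
  f(2.300000) = 6.247000
  f'(2.300000) = 20.070000
  x_1 = 2.300000 - 6.247000/20.070000 = 1.988739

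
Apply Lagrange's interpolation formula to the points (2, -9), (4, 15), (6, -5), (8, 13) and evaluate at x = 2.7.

Lagrange interpolation formula:
P(x) = Σ yᵢ × Lᵢ(x)
where Lᵢ(x) = Π_{j≠i} (x - xⱼ)/(xᵢ - xⱼ)

L_0(2.7) = (2.7 - 4)/(2 - 4) × (2.7 - 6)/(2 - 6) × (2.7 - 8)/(2 - 8) = 0.473687
L_1(2.7) = (2.7 - 2)/(4 - 2) × (2.7 - 6)/(4 - 6) × (2.7 - 8)/(4 - 8) = 0.765188
L_2(2.7) = (2.7 - 2)/(6 - 2) × (2.7 - 4)/(6 - 4) × (2.7 - 8)/(6 - 8) = -0.301438
L_3(2.7) = (2.7 - 2)/(8 - 2) × (2.7 - 4)/(8 - 4) × (2.7 - 6)/(8 - 6) = 0.062562

P(2.7) = (-9)×L_0(2.7) + 15×L_1(2.7) + (-5)×L_2(2.7) + 13×L_3(2.7)
P(2.7) = 9.535125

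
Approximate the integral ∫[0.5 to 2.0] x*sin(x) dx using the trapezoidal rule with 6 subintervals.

f(x) = x*sin(x)
a = 0.5, b = 2.0, n = 6
h = (b - a)/n = 0.250000

Trapezoidal rule: (h/2)[f(x₀) + 2f(x₁) + 2f(x₂) + ... + f(xₙ)]

x_0 = 0.5000, f(x_0) = 0.239713, coefficient = 1
x_1 = 0.7500, f(x_1) = 0.511229, coefficient = 2
x_2 = 1.0000, f(x_2) = 0.841471, coefficient = 2
x_3 = 1.2500, f(x_3) = 1.186231, coefficient = 2
x_4 = 1.5000, f(x_4) = 1.496242, coefficient = 2
x_5 = 1.7500, f(x_5) = 1.721975, coefficient = 2
x_6 = 2.0000, f(x_6) = 1.818595, coefficient = 1

I ≈ (0.250000/2) × 13.572605 = 1.696576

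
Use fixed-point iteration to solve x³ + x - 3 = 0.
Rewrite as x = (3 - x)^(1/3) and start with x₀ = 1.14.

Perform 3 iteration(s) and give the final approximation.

Equation: x³ + x - 3 = 0
Fixed-point form: x = (3 - x)^(1/3)
x₀ = 1.14

x_1 = g(1.140000) = 1.229809
x_2 = g(1.229809) = 1.209688
x_3 = g(1.209688) = 1.214254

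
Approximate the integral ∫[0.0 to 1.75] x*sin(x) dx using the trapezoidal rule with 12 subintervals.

f(x) = x*sin(x)
a = 0.0, b = 1.75, n = 12
h = (b - a)/n = 0.145833

Trapezoidal rule: (h/2)[f(x₀) + 2f(x₁) + 2f(x₂) + ... + f(xₙ)]

x_0 = 0.0000, f(x_0) = 0.000000, coefficient = 1
x_1 = 0.1458, f(x_1) = 0.021192, coefficient = 2
x_2 = 0.2917, f(x_2) = 0.083868, coefficient = 2
x_3 = 0.4375, f(x_3) = 0.185358, coefficient = 2
x_4 = 0.5833, f(x_4) = 0.321305, coefficient = 2
x_5 = 0.7292, f(x_5) = 0.485806, coefficient = 2
x_6 = 0.8750, f(x_6) = 0.671601, coefficient = 2
x_7 = 1.0208, f(x_7) = 0.870305, coefficient = 2
x_8 = 1.1667, f(x_8) = 1.072686, coefficient = 2
x_9 = 1.3125, f(x_9) = 1.268960, coefficient = 2
x_10 = 1.4583, f(x_10) = 1.449121, coefficient = 2
x_11 = 1.6042, f(x_11) = 1.603274, coefficient = 2
x_12 = 1.7500, f(x_12) = 1.721975, coefficient = 1

I ≈ (0.145833/2) × 17.788927 = 1.297109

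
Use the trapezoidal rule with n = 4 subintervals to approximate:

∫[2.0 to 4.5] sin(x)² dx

f(x) = sin(x)²
a = 2.0, b = 4.5, n = 4
h = (b - a)/n = 0.625000

Trapezoidal rule: (h/2)[f(x₀) + 2f(x₁) + 2f(x₂) + ... + f(xₙ)]

x_0 = 2.0000, f(x_0) = 0.826822, coefficient = 1
x_1 = 2.6250, f(x_1) = 0.243957, coefficient = 2
x_2 = 3.2500, f(x_2) = 0.011706, coefficient = 2
x_3 = 3.8750, f(x_3) = 0.448103, coefficient = 2
x_4 = 4.5000, f(x_4) = 0.955565, coefficient = 1

I ≈ (0.625000/2) × 3.189919 = 0.996850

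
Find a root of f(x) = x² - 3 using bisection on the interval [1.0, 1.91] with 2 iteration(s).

f(x) = x² - 3
Initial interval: [1.0, 1.91]

Iteration 1:
  c_1 = (1.000000 + 1.910000)/2 = 1.455000
  f(c_1) = f(1.455000) = -0.882975
  f(a) × f(c) ≥ 0, new interval: [1.455000, 1.910000]
Iteration 2:
  c_2 = (1.455000 + 1.910000)/2 = 1.682500
  f(c_2) = f(1.682500) = -0.169194
  f(a) × f(c) ≥ 0, new interval: [1.682500, 1.910000]

After 2 iteration(s), the approximation is c_2 = 1.682500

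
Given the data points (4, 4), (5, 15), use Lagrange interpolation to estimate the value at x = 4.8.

Lagrange interpolation formula:
P(x) = Σ yᵢ × Lᵢ(x)
where Lᵢ(x) = Π_{j≠i} (x - xⱼ)/(xᵢ - xⱼ)

L_0(4.8) = (4.8 - 5)/(4 - 5) = 0.200000
L_1(4.8) = (4.8 - 4)/(5 - 4) = 0.800000

P(4.8) = 4×L_0(4.8) + 15×L_1(4.8)
P(4.8) = 12.800000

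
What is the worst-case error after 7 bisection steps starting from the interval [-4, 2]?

Bisection error bound: |error| ≤ (b-a)/2^n
|error| ≤ (2 - (-4))/2^7 = 6/2^7
|error| ≤ 0.0468750000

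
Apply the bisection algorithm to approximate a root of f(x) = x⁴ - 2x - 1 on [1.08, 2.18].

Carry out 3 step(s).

f(x) = x⁴ - 2x - 1
Initial interval: [1.08, 2.18]

Iteration 1:
  c_1 = (1.080000 + 2.180000)/2 = 1.630000
  f(c_1) = f(1.630000) = 2.799118
  f(a) × f(c) < 0, new interval: [1.080000, 1.630000]
Iteration 2:
  c_2 = (1.080000 + 1.630000)/2 = 1.355000
  f(c_2) = f(1.355000) = -0.339012
  f(a) × f(c) ≥ 0, new interval: [1.355000, 1.630000]
Iteration 3:
  c_3 = (1.355000 + 1.630000)/2 = 1.492500
  f(c_3) = f(1.492500) = 0.977007
  f(a) × f(c) < 0, new interval: [1.355000, 1.492500]

After 3 iteration(s), the approximation is c_3 = 1.492500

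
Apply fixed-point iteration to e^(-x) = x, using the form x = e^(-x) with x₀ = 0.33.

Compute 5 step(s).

Equation: e^(-x) = x
Fixed-point form: x = e^(-x)
x₀ = 0.33

x_1 = g(0.330000) = 0.718924
x_2 = g(0.718924) = 0.487276
x_3 = g(0.487276) = 0.614297
x_4 = g(0.614297) = 0.541021
x_5 = g(0.541021) = 0.582154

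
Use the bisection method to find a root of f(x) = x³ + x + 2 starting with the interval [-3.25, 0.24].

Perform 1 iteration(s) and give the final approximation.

f(x) = x³ + x + 2
Initial interval: [-3.25, 0.24]

Iteration 1:
  c_1 = (-3.250000 + 0.240000)/2 = -1.505000
  f(c_1) = f(-1.505000) = -2.913863
  f(a) × f(c) ≥ 0, new interval: [-1.505000, 0.240000]

After 1 iteration(s), the approximation is c_1 = -1.505000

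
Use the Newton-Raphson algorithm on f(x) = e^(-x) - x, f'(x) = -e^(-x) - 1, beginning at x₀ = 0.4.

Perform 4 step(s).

f(x) = e^(-x) - x
f'(x) = -e^(-x) - 1
x₀ = 0.4

Newton-Raphson formula: x_{n+1} = x_n - f(x_n)/f'(x_n)

Iteration 1:
  f(0.400000) = 0.270320
  f'(0.400000) = -1.670320
  x_1 = 0.400000 - 0.270320/(-1.670320) = 0.561837
Iteration 2:
  f(0.561837) = 0.008323
  f'(0.561837) = -1.570161
  x_2 = 0.561837 - 0.008323/(-1.570161) = 0.567138
Iteration 3:
  f(0.567138) = 0.000008
  f'(0.567138) = -1.567146
  x_3 = 0.567138 - 0.000008/(-1.567146) = 0.567143
Iteration 4:
  f(0.567143) = 0.000000
  f'(0.567143) = -1.567143
  x_4 = 0.567143 - 0.000000/(-1.567143) = 0.567143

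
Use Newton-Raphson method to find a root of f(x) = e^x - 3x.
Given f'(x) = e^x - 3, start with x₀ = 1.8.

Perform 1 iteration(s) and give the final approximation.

f(x) = e^x - 3x
f'(x) = e^x - 3
x₀ = 1.8

Newton-Raphson formula: x_{n+1} = x_n - f(x_n)/f'(x_n)

Iteration 1:
  f(1.800000) = 0.649647
  f'(1.800000) = 3.049647
  x_1 = 1.800000 - 0.649647/3.049647 = 1.586976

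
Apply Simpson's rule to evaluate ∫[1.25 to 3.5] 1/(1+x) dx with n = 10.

f(x) = 1/(1+x)
a = 1.25, b = 3.5, n = 10
h = (b - a)/n = 0.225000

Simpson's rule: (h/3)[f(x₀) + 4f(x₁) + 2f(x₂) + ... + f(xₙ)]

x_0 = 1.2500, f(x_0) = 0.444444, coefficient = 1
x_1 = 1.4750, f(x_1) = 0.404040, coefficient = 4
x_2 = 1.7000, f(x_2) = 0.370370, coefficient = 2
x_3 = 1.9250, f(x_3) = 0.341880, coefficient = 4
x_4 = 2.1500, f(x_4) = 0.317460, coefficient = 2
x_5 = 2.3750, f(x_5) = 0.296296, coefficient = 4
x_6 = 2.6000, f(x_6) = 0.277778, coefficient = 2
x_7 = 2.8250, f(x_7) = 0.261438, coefficient = 4
x_8 = 3.0500, f(x_8) = 0.246914, coefficient = 2
x_9 = 3.2750, f(x_9) = 0.233918, coefficient = 4
x_10 = 3.5000, f(x_10) = 0.222222, coefficient = 1

I ≈ (0.225000/3) × 9.242003 = 0.693150
Exact value: 0.693147
Error: 0.000003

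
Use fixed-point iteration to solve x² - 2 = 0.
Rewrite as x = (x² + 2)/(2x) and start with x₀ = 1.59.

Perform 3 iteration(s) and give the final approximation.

Equation: x² - 2 = 0
Fixed-point form: x = (x² + 2)/(2x)
x₀ = 1.59

x_1 = g(1.590000) = 1.423931
x_2 = g(1.423931) = 1.414247
x_3 = g(1.414247) = 1.414214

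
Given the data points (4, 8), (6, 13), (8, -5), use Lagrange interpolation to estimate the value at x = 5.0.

Lagrange interpolation formula:
P(x) = Σ yᵢ × Lᵢ(x)
where Lᵢ(x) = Π_{j≠i} (x - xⱼ)/(xᵢ - xⱼ)

L_0(5.0) = (5.0 - 6)/(4 - 6) × (5.0 - 8)/(4 - 8) = 0.375000
L_1(5.0) = (5.0 - 4)/(6 - 4) × (5.0 - 8)/(6 - 8) = 0.750000
L_2(5.0) = (5.0 - 4)/(8 - 4) × (5.0 - 6)/(8 - 6) = -0.125000

P(5.0) = 8×L_0(5.0) + 13×L_1(5.0) + (-5)×L_2(5.0)
P(5.0) = 13.375000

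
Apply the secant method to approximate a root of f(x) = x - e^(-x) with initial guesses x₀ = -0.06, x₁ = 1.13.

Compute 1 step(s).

f(x) = x - e^(-x)
x₀ = -0.06, x₁ = 1.13

Secant formula: x_{n+1} = x_n - f(x_n)(x_n - x_{n-1})/(f(x_n) - f(x_{n-1}))

Iteration 1:
  f(-0.060000) = -1.121837
  f(1.130000) = 0.806967
  x_2 = 1.130000 - 0.806967×(1.130000 - (-0.060000))/(0.806967 - (-1.121837))
       = 0.632131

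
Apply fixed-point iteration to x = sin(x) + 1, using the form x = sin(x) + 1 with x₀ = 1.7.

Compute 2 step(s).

Equation: x = sin(x) + 1
Fixed-point form: x = sin(x) + 1
x₀ = 1.7

x_1 = g(1.700000) = 1.991665
x_2 = g(1.991665) = 1.912734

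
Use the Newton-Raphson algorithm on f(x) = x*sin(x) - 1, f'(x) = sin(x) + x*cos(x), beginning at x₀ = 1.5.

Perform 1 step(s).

f(x) = x*sin(x) - 1
f'(x) = sin(x) + x*cos(x)
x₀ = 1.5

Newton-Raphson formula: x_{n+1} = x_n - f(x_n)/f'(x_n)

Iteration 1:
  f(1.500000) = 0.496242
  f'(1.500000) = 1.103601
  x_1 = 1.500000 - 0.496242/1.103601 = 1.050342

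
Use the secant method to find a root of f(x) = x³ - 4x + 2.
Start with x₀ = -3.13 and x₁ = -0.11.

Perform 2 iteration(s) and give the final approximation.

f(x) = x³ - 4x + 2
x₀ = -3.13, x₁ = -0.11

Secant formula: x_{n+1} = x_n - f(x_n)(x_n - x_{n-1})/(f(x_n) - f(x_{n-1}))

Iteration 1:
  f(-3.130000) = -16.144297
  f(-0.110000) = 2.438669
  x_2 = -0.110000 - 2.438669×(-0.110000 - (-3.130000))/(2.438669 - (-16.144297))
       = -0.506319
Iteration 2:
  f(-0.110000) = 2.438669
  f(-0.506319) = 3.895476
  x_3 = -0.506319 - 3.895476×(-0.506319 - (-0.110000))/(3.895476 - 2.438669)
       = 0.553431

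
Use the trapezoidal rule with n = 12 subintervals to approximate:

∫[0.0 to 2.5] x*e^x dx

f(x) = x*e^x
a = 0.0, b = 2.5, n = 12
h = (b - a)/n = 0.208333

Trapezoidal rule: (h/2)[f(x₀) + 2f(x₁) + 2f(x₂) + ... + f(xₙ)]

x_0 = 0.0000, f(x_0) = 0.000000, coefficient = 1
x_1 = 0.2083, f(x_1) = 0.256588, coefficient = 2
x_2 = 0.4167, f(x_2) = 0.632040, coefficient = 2
x_3 = 0.6250, f(x_3) = 1.167654, coefficient = 2
x_4 = 0.8333, f(x_4) = 1.917480, coefficient = 2
x_5 = 1.0417, f(x_5) = 2.952017, coefficient = 2
x_6 = 1.2500, f(x_6) = 4.362929, coefficient = 2
x_7 = 1.4583, f(x_7) = 6.269067, coefficient = 2
x_8 = 1.6667, f(x_8) = 8.824150, coefficient = 2
x_9 = 1.8750, f(x_9) = 12.226536, coefficient = 2
x_10 = 2.0833, f(x_10) = 16.731656, coefficient = 2
x_11 = 2.2917, f(x_11) = 22.667814, coefficient = 2
x_12 = 2.5000, f(x_12) = 30.456235, coefficient = 1

I ≈ (0.208333/2) × 186.472097 = 19.424177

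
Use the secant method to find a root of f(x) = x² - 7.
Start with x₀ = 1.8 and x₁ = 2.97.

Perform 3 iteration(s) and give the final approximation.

f(x) = x² - 7
x₀ = 1.8, x₁ = 2.97

Secant formula: x_{n+1} = x_n - f(x_n)(x_n - x_{n-1})/(f(x_n) - f(x_{n-1}))

Iteration 1:
  f(1.800000) = -3.760000
  f(2.970000) = 1.820900
  x_2 = 2.970000 - 1.820900×(2.970000 - 1.800000)/(1.820900 - (-3.760000))
       = 2.588260
Iteration 2:
  f(2.970000) = 1.820900
  f(2.588260) = -0.300910
  x_3 = 2.588260 - (-0.300910)×(2.588260 - 2.970000)/(-0.300910 - 1.820900)
       = 2.642397
Iteration 3:
  f(2.588260) = -0.300910
  f(2.642397) = -0.017736
  x_4 = 2.642397 - (-0.017736)×(2.642397 - 2.588260)/(-0.017736 - (-0.300910))
       = 2.645788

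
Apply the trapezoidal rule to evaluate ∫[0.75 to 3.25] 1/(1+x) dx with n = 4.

f(x) = 1/(1+x)
a = 0.75, b = 3.25, n = 4
h = (b - a)/n = 0.625000

Trapezoidal rule: (h/2)[f(x₀) + 2f(x₁) + 2f(x₂) + ... + f(xₙ)]

x_0 = 0.7500, f(x_0) = 0.571429, coefficient = 1
x_1 = 1.3750, f(x_1) = 0.421053, coefficient = 2
x_2 = 2.0000, f(x_2) = 0.333333, coefficient = 2
x_3 = 2.6250, f(x_3) = 0.275862, coefficient = 2
x_4 = 3.2500, f(x_4) = 0.235294, coefficient = 1

I ≈ (0.625000/2) × 2.867219 = 0.896006
Exact value: 0.887303
Error: 0.008703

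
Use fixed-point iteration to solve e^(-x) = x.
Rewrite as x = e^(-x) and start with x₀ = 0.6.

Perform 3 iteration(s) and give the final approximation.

Equation: e^(-x) = x
Fixed-point form: x = e^(-x)
x₀ = 0.6

x_1 = g(0.600000) = 0.548812
x_2 = g(0.548812) = 0.577636
x_3 = g(0.577636) = 0.561224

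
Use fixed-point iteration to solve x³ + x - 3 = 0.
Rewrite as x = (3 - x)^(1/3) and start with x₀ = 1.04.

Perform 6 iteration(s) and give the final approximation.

Equation: x³ + x - 3 = 0
Fixed-point form: x = (3 - x)^(1/3)
x₀ = 1.04

x_1 = g(1.040000) = 1.251465
x_2 = g(1.251465) = 1.204735
x_3 = g(1.204735) = 1.215373
x_4 = g(1.215373) = 1.212967
x_5 = g(1.212967) = 1.213512
x_6 = g(1.213512) = 1.213389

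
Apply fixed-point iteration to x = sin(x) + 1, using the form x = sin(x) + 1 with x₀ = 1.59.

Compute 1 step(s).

Equation: x = sin(x) + 1
Fixed-point form: x = sin(x) + 1
x₀ = 1.59

x_1 = g(1.590000) = 1.999816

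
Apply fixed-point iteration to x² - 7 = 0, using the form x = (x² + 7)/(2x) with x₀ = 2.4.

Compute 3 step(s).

Equation: x² - 7 = 0
Fixed-point form: x = (x² + 7)/(2x)
x₀ = 2.4

x_1 = g(2.400000) = 2.658333
x_2 = g(2.658333) = 2.645781
x_3 = g(2.645781) = 2.645751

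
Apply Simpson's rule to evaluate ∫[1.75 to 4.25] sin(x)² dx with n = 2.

f(x) = sin(x)²
a = 1.75, b = 4.25, n = 2
h = (b - a)/n = 1.250000

Simpson's rule: (h/3)[f(x₀) + 4f(x₁) + 2f(x₂) + ... + f(xₙ)]

x_0 = 1.7500, f(x_0) = 0.968228, coefficient = 1
x_1 = 3.0000, f(x_1) = 0.019915, coefficient = 4
x_2 = 4.2500, f(x_2) = 0.801006, coefficient = 1

I ≈ (1.250000/3) × 1.848894 = 0.770372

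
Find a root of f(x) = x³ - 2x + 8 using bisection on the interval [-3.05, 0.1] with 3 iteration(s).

f(x) = x³ - 2x + 8
Initial interval: [-3.05, 0.1]

Iteration 1:
  c_1 = (-3.050000 + 0.100000)/2 = -1.475000
  f(c_1) = f(-1.475000) = 7.740953
  f(a) × f(c) < 0, new interval: [-3.050000, -1.475000]
Iteration 2:
  c_2 = (-3.050000 + (-1.475000))/2 = -2.262500
  f(c_2) = f(-2.262500) = 0.943475
  f(a) × f(c) < 0, new interval: [-3.050000, -2.262500]
Iteration 3:
  c_3 = (-3.050000 + (-2.262500))/2 = -2.656250
  f(c_3) = f(-2.656250) = -5.429108
  f(a) × f(c) ≥ 0, new interval: [-2.656250, -2.262500]

After 3 iteration(s), the approximation is c_3 = -2.656250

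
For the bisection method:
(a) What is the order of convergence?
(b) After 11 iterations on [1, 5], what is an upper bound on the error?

(a) Bisection has linear (order 1) convergence; the error is halved each step.

(b) Error bound = (b-a)/2^n = (5 - 1)/2^{11}
    = 4/2^{11}

(a) 1 (linear); (b) error ≤ 1.95e-03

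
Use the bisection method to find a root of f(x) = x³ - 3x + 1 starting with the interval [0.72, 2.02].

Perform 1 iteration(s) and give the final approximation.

f(x) = x³ - 3x + 1
Initial interval: [0.72, 2.02]

Iteration 1:
  c_1 = (0.720000 + 2.020000)/2 = 1.370000
  f(c_1) = f(1.370000) = -0.538647
  f(a) × f(c) ≥ 0, new interval: [1.370000, 2.020000]

After 1 iteration(s), the approximation is c_1 = 1.370000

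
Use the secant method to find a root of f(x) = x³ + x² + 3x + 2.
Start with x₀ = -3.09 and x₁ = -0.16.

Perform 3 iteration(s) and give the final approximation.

f(x) = x³ + x² + 3x + 2
x₀ = -3.09, x₁ = -0.16

Secant formula: x_{n+1} = x_n - f(x_n)(x_n - x_{n-1})/(f(x_n) - f(x_{n-1}))

Iteration 1:
  f(-3.090000) = -27.225529
  f(-0.160000) = 1.541504
  x_2 = -0.160000 - 1.541504×(-0.160000 - (-3.090000))/(1.541504 - (-27.225529))
       = -0.317006
Iteration 2:
  f(-0.160000) = 1.541504
  f(-0.317006) = 1.117617
  x_3 = -0.317006 - 1.117617×(-0.317006 - (-0.160000))/(1.117617 - 1.541504)
       = -0.730968
Iteration 3:
  f(-0.317006) = 1.117617
  f(-0.730968) = -0.049157
  x_4 = -0.730968 - (-0.049157)×(-0.730968 - (-0.317006))/(-0.049157 - 1.117617)
       = -0.713528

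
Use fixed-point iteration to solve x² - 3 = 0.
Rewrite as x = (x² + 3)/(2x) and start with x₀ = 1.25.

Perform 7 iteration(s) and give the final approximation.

Equation: x² - 3 = 0
Fixed-point form: x = (x² + 3)/(2x)
x₀ = 1.25

x_1 = g(1.250000) = 1.825000
x_2 = g(1.825000) = 1.734418
x_3 = g(1.734418) = 1.732052
x_4 = g(1.732052) = 1.732051
x_5 = g(1.732051) = 1.732051
x_6 = g(1.732051) = 1.732051
x_7 = g(1.732051) = 1.732051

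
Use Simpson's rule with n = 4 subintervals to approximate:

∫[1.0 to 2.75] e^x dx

f(x) = e^x
a = 1.0, b = 2.75, n = 4
h = (b - a)/n = 0.437500

Simpson's rule: (h/3)[f(x₀) + 4f(x₁) + 2f(x₂) + ... + f(xₙ)]

x_0 = 1.0000, f(x_0) = 2.718282, coefficient = 1
x_1 = 1.4375, f(x_1) = 4.210157, coefficient = 4
x_2 = 1.8750, f(x_2) = 6.520819, coefficient = 2
x_3 = 2.3125, f(x_3) = 10.099642, coefficient = 4
x_4 = 2.7500, f(x_4) = 15.642632, coefficient = 1

I ≈ (0.437500/3) × 88.641750 = 12.926922
Exact value: 12.924350
Error: 0.002572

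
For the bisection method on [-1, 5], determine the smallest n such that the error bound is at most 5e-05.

We need (b-a)/2^n ≤ 5e-05
(5 - (-1))/2^n ≤ 5e-05
6/2^n ≤ 5e-05
2^n ≥ 120000
n ≥ log₂(120000) = 16.87
n ≥ 17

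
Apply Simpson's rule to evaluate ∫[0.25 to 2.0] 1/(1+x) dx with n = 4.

f(x) = 1/(1+x)
a = 0.25, b = 2.0, n = 4
h = (b - a)/n = 0.437500

Simpson's rule: (h/3)[f(x₀) + 4f(x₁) + 2f(x₂) + ... + f(xₙ)]

x_0 = 0.2500, f(x_0) = 0.800000, coefficient = 1
x_1 = 0.6875, f(x_1) = 0.592593, coefficient = 4
x_2 = 1.1250, f(x_2) = 0.470588, coefficient = 2
x_3 = 1.5625, f(x_3) = 0.390244, coefficient = 4
x_4 = 2.0000, f(x_4) = 0.333333, coefficient = 1

I ≈ (0.437500/3) × 6.005856 = 0.875854
Exact value: 0.875469
Error: 0.000385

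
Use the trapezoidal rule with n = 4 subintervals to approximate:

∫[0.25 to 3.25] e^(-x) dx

f(x) = e^(-x)
a = 0.25, b = 3.25, n = 4
h = (b - a)/n = 0.750000

Trapezoidal rule: (h/2)[f(x₀) + 2f(x₁) + 2f(x₂) + ... + f(xₙ)]

x_0 = 0.2500, f(x_0) = 0.778801, coefficient = 1
x_1 = 1.0000, f(x_1) = 0.367879, coefficient = 2
x_2 = 1.7500, f(x_2) = 0.173774, coefficient = 2
x_3 = 2.5000, f(x_3) = 0.082085, coefficient = 2
x_4 = 3.2500, f(x_4) = 0.038774, coefficient = 1

I ≈ (0.750000/2) × 2.065052 = 0.774394
Exact value: 0.740027
Error: 0.034368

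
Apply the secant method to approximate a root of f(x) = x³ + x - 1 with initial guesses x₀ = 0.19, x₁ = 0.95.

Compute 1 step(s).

f(x) = x³ + x - 1
x₀ = 0.19, x₁ = 0.95

Secant formula: x_{n+1} = x_n - f(x_n)(x_n - x_{n-1})/(f(x_n) - f(x_{n-1}))

Iteration 1:
  f(0.190000) = -0.803141
  f(0.950000) = 0.807375
  x_2 = 0.950000 - 0.807375×(0.950000 - 0.190000)/(0.807375 - (-0.803141))
       = 0.569001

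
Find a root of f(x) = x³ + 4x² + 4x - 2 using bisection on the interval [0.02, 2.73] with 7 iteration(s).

f(x) = x³ + 4x² + 4x - 2
Initial interval: [0.02, 2.73]

Iteration 1:
  c_1 = (0.020000 + 2.730000)/2 = 1.375000
  f(c_1) = f(1.375000) = 13.662109
  f(a) × f(c) < 0, new interval: [0.020000, 1.375000]
Iteration 2:
  c_2 = (0.020000 + 1.375000)/2 = 0.697500
  f(c_2) = f(0.697500) = 3.075363
  f(a) × f(c) < 0, new interval: [0.020000, 0.697500]
Iteration 3:
  c_3 = (0.020000 + 0.697500)/2 = 0.358750
  f(c_3) = f(0.358750) = -0.004022
  f(a) × f(c) ≥ 0, new interval: [0.358750, 0.697500]
Iteration 4:
  c_4 = (0.358750 + 0.697500)/2 = 0.528125
  f(c_4) = f(0.528125) = 1.375467
  f(a) × f(c) < 0, new interval: [0.358750, 0.528125]
Iteration 5:
  c_5 = (0.358750 + 0.528125)/2 = 0.443437
  f(c_5) = f(0.443437) = 0.647493
  f(a) × f(c) < 0, new interval: [0.358750, 0.443437]
Iteration 6:
  c_6 = (0.358750 + 0.443437)/2 = 0.401094
  f(c_6) = f(0.401094) = 0.312406
  f(a) × f(c) < 0, new interval: [0.358750, 0.401094]
Iteration 7:
  c_7 = (0.358750 + 0.401094)/2 = 0.379922
  f(c_7) = f(0.379922) = 0.151888
  f(a) × f(c) < 0, new interval: [0.358750, 0.379922]

After 7 iteration(s), the approximation is c_7 = 0.379922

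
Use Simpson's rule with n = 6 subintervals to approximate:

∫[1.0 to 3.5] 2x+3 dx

f(x) = 2x+3
a = 1.0, b = 3.5, n = 6
h = (b - a)/n = 0.416667

Simpson's rule: (h/3)[f(x₀) + 4f(x₁) + 2f(x₂) + ... + f(xₙ)]

x_0 = 1.0000, f(x_0) = 5.000000, coefficient = 1
x_1 = 1.4167, f(x_1) = 5.833333, coefficient = 4
x_2 = 1.8333, f(x_2) = 6.666667, coefficient = 2
x_3 = 2.2500, f(x_3) = 7.500000, coefficient = 4
x_4 = 2.6667, f(x_4) = 8.333333, coefficient = 2
x_5 = 3.0833, f(x_5) = 9.166667, coefficient = 4
x_6 = 3.5000, f(x_6) = 10.000000, coefficient = 1

I ≈ (0.416667/3) × 135.000000 = 18.750000
Exact value: 18.750000
Error: 0.000000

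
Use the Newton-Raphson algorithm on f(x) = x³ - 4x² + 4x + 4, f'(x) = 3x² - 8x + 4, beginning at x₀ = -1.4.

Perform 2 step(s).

f(x) = x³ - 4x² + 4x + 4
f'(x) = 3x² - 8x + 4
x₀ = -1.4

Newton-Raphson formula: x_{n+1} = x_n - f(x_n)/f'(x_n)

Iteration 1:
  f(-1.400000) = -12.184000
  f'(-1.400000) = 21.080000
  x_1 = -1.400000 - (-12.184000)/21.080000 = -0.822011
Iteration 2:
  f(-0.822011) = -2.546292
  f'(-0.822011) = 12.603199
  x_2 = -0.822011 - (-2.546292)/12.603199 = -0.619976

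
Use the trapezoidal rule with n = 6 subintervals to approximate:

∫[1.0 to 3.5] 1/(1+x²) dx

f(x) = 1/(1+x²)
a = 1.0, b = 3.5, n = 6
h = (b - a)/n = 0.416667

Trapezoidal rule: (h/2)[f(x₀) + 2f(x₁) + 2f(x₂) + ... + f(xₙ)]

x_0 = 1.0000, f(x_0) = 0.500000, coefficient = 1
x_1 = 1.4167, f(x_1) = 0.332564, coefficient = 2
x_2 = 1.8333, f(x_2) = 0.229299, coefficient = 2
x_3 = 2.2500, f(x_3) = 0.164948, coefficient = 2
x_4 = 2.6667, f(x_4) = 0.123288, coefficient = 2
x_5 = 3.0833, f(x_5) = 0.095175, coefficient = 2
x_6 = 3.5000, f(x_6) = 0.075472, coefficient = 1

I ≈ (0.416667/2) × 2.466020 = 0.513754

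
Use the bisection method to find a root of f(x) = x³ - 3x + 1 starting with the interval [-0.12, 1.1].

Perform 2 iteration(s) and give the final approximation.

f(x) = x³ - 3x + 1
Initial interval: [-0.12, 1.1]

Iteration 1:
  c_1 = (-0.120000 + 1.100000)/2 = 0.490000
  f(c_1) = f(0.490000) = -0.352351
  f(a) × f(c) < 0, new interval: [-0.120000, 0.490000]
Iteration 2:
  c_2 = (-0.120000 + 0.490000)/2 = 0.185000
  f(c_2) = f(0.185000) = 0.451332
  f(a) × f(c) ≥ 0, new interval: [0.185000, 0.490000]

After 2 iteration(s), the approximation is c_2 = 0.185000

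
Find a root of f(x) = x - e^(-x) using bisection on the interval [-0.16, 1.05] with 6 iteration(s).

f(x) = x - e^(-x)
Initial interval: [-0.16, 1.05]

Iteration 1:
  c_1 = (-0.160000 + 1.050000)/2 = 0.445000
  f(c_1) = f(0.445000) = -0.195824
  f(a) × f(c) ≥ 0, new interval: [0.445000, 1.050000]
Iteration 2:
  c_2 = (0.445000 + 1.050000)/2 = 0.747500
  f(c_2) = f(0.747500) = 0.273951
  f(a) × f(c) < 0, new interval: [0.445000, 0.747500]
Iteration 3:
  c_3 = (0.445000 + 0.747500)/2 = 0.596250
  f(c_3) = f(0.596250) = 0.045376
  f(a) × f(c) < 0, new interval: [0.445000, 0.596250]
Iteration 4:
  c_4 = (0.445000 + 0.596250)/2 = 0.520625
  f(c_4) = f(0.520625) = -0.073524
  f(a) × f(c) ≥ 0, new interval: [0.520625, 0.596250]
Iteration 5:
  c_5 = (0.520625 + 0.596250)/2 = 0.558438
  f(c_5) = f(0.558438) = -0.013665
  f(a) × f(c) ≥ 0, new interval: [0.558438, 0.596250]
Iteration 6:
  c_6 = (0.558438 + 0.596250)/2 = 0.577344
  f(c_6) = f(0.577344) = 0.015956
  f(a) × f(c) < 0, new interval: [0.558438, 0.577344]

After 6 iteration(s), the approximation is c_6 = 0.577344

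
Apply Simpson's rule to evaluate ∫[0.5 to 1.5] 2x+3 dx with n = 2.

f(x) = 2x+3
a = 0.5, b = 1.5, n = 2
h = (b - a)/n = 0.500000

Simpson's rule: (h/3)[f(x₀) + 4f(x₁) + 2f(x₂) + ... + f(xₙ)]

x_0 = 0.5000, f(x_0) = 4.000000, coefficient = 1
x_1 = 1.0000, f(x_1) = 5.000000, coefficient = 4
x_2 = 1.5000, f(x_2) = 6.000000, coefficient = 1

I ≈ (0.500000/3) × 30.000000 = 5.000000
Exact value: 5.000000
Error: 0.000000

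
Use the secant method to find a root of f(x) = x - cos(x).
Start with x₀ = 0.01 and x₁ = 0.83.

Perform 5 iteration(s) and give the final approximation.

f(x) = x - cos(x)
x₀ = 0.01, x₁ = 0.83

Secant formula: x_{n+1} = x_n - f(x_n)(x_n - x_{n-1})/(f(x_n) - f(x_{n-1}))

Iteration 1:
  f(0.010000) = -0.989950
  f(0.830000) = 0.155124
  x_2 = 0.830000 - 0.155124×(0.830000 - 0.010000)/(0.155124 - (-0.989950))
       = 0.718914
Iteration 2:
  f(0.830000) = 0.155124
  f(0.718914) = -0.033608
  x_3 = 0.718914 - (-0.033608)×(0.718914 - 0.830000)/(-0.033608 - 0.155124)
       = 0.738695
Iteration 3:
  f(0.718914) = -0.033608
  f(0.738695) = -0.000653
  x_4 = 0.738695 - (-0.000653)×(0.738695 - 0.718914)/(-0.000653 - (-0.033608))
       = 0.739087
Iteration 4:
  f(0.738695) = -0.000653
  f(0.739087) = 0.000003
  x_5 = 0.739087 - 0.000003×(0.739087 - 0.738695)/(0.000003 - (-0.000653))
       = 0.739085
Iteration 5:
  f(0.739087) = 0.000003
  f(0.739085) = 0.000000
  x_6 = 0.739085 - 0.000000×(0.739085 - 0.739087)/(0.000000 - 0.000003)
       = 0.739085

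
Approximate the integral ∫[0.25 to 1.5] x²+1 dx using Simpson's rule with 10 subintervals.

f(x) = x²+1
a = 0.25, b = 1.5, n = 10
h = (b - a)/n = 0.125000

Simpson's rule: (h/3)[f(x₀) + 4f(x₁) + 2f(x₂) + ... + f(xₙ)]

x_0 = 0.2500, f(x_0) = 1.062500, coefficient = 1
x_1 = 0.3750, f(x_1) = 1.140625, coefficient = 4
x_2 = 0.5000, f(x_2) = 1.250000, coefficient = 2
x_3 = 0.6250, f(x_3) = 1.390625, coefficient = 4
x_4 = 0.7500, f(x_4) = 1.562500, coefficient = 2
x_5 = 0.8750, f(x_5) = 1.765625, coefficient = 4
x_6 = 1.0000, f(x_6) = 2.000000, coefficient = 2
x_7 = 1.1250, f(x_7) = 2.265625, coefficient = 4
x_8 = 1.2500, f(x_8) = 2.562500, coefficient = 2
x_9 = 1.3750, f(x_9) = 2.890625, coefficient = 4
x_10 = 1.5000, f(x_10) = 3.250000, coefficient = 1

I ≈ (0.125000/3) × 56.875000 = 2.369792
Exact value: 2.369792
Error: 0.000000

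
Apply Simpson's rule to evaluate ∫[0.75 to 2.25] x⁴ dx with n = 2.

f(x) = x⁴
a = 0.75, b = 2.25, n = 2
h = (b - a)/n = 0.750000

Simpson's rule: (h/3)[f(x₀) + 4f(x₁) + 2f(x₂) + ... + f(xₙ)]

x_0 = 0.7500, f(x_0) = 0.316406, coefficient = 1
x_1 = 1.5000, f(x_1) = 5.062500, coefficient = 4
x_2 = 2.2500, f(x_2) = 25.628906, coefficient = 1

I ≈ (0.750000/3) × 46.195312 = 11.548828
Exact value: 11.485547
Error: 0.063281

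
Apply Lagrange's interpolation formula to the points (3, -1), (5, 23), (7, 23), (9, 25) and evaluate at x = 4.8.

Lagrange interpolation formula:
P(x) = Σ yᵢ × Lᵢ(x)
where Lᵢ(x) = Π_{j≠i} (x - xⱼ)/(xᵢ - xⱼ)

L_0(4.8) = (4.8 - 5)/(3 - 5) × (4.8 - 7)/(3 - 7) × (4.8 - 9)/(3 - 9) = 0.038500
L_1(4.8) = (4.8 - 3)/(5 - 3) × (4.8 - 7)/(5 - 7) × (4.8 - 9)/(5 - 9) = 1.039500
L_2(4.8) = (4.8 - 3)/(7 - 3) × (4.8 - 5)/(7 - 5) × (4.8 - 9)/(7 - 9) = -0.094500
L_3(4.8) = (4.8 - 3)/(9 - 3) × (4.8 - 5)/(9 - 5) × (4.8 - 7)/(9 - 7) = 0.016500

P(4.8) = (-1)×L_0(4.8) + 23×L_1(4.8) + 23×L_2(4.8) + 25×L_3(4.8)
P(4.8) = 22.109000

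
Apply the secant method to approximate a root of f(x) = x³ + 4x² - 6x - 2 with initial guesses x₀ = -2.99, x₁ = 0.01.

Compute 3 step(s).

f(x) = x³ + 4x² - 6x - 2
x₀ = -2.99, x₁ = 0.01

Secant formula: x_{n+1} = x_n - f(x_n)(x_n - x_{n-1})/(f(x_n) - f(x_{n-1}))

Iteration 1:
  f(-2.990000) = 24.969501
  f(0.010000) = -2.059599
  x_2 = 0.010000 - (-2.059599)×(0.010000 - (-2.990000))/(-2.059599 - 24.969501)
       = -0.218598
Iteration 2:
  f(0.010000) = -2.059599
  f(-0.218598) = -0.507718
  x_3 = -0.218598 - (-0.507718)×(-0.218598 - 0.010000)/(-0.507718 - (-2.059599))
       = -0.293387
Iteration 3:
  f(-0.218598) = -0.507718
  f(-0.293387) = 0.079370
  x_4 = -0.293387 - 0.079370×(-0.293387 - (-0.218598))/(0.079370 - (-0.507718))
       = -0.283276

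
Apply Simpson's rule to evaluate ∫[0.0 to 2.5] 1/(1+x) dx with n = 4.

f(x) = 1/(1+x)
a = 0.0, b = 2.5, n = 4
h = (b - a)/n = 0.625000

Simpson's rule: (h/3)[f(x₀) + 4f(x₁) + 2f(x₂) + ... + f(xₙ)]

x_0 = 0.0000, f(x_0) = 1.000000, coefficient = 1
x_1 = 0.6250, f(x_1) = 0.615385, coefficient = 4
x_2 = 1.2500, f(x_2) = 0.444444, coefficient = 2
x_3 = 1.8750, f(x_3) = 0.347826, coefficient = 4
x_4 = 2.5000, f(x_4) = 0.285714, coefficient = 1

I ≈ (0.625000/3) × 6.027446 = 1.255718
Exact value: 1.252763
Error: 0.002955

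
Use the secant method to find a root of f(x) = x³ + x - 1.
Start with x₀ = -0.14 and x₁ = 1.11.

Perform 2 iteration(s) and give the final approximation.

f(x) = x³ + x - 1
x₀ = -0.14, x₁ = 1.11

Secant formula: x_{n+1} = x_n - f(x_n)(x_n - x_{n-1})/(f(x_n) - f(x_{n-1}))

Iteration 1:
  f(-0.140000) = -1.142744
  f(1.110000) = 1.477631
  x_2 = 1.110000 - 1.477631×(1.110000 - (-0.140000))/(1.477631 - (-1.142744))
       = 0.405124
Iteration 2:
  f(1.110000) = 1.477631
  f(0.405124) = -0.528384
  x_3 = 0.405124 - (-0.528384)×(0.405124 - 1.110000)/(-0.528384 - 1.477631)
       = 0.590789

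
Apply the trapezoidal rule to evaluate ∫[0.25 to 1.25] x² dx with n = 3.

f(x) = x²
a = 0.25, b = 1.25, n = 3
h = (b - a)/n = 0.333333

Trapezoidal rule: (h/2)[f(x₀) + 2f(x₁) + 2f(x₂) + ... + f(xₙ)]

x_0 = 0.2500, f(x_0) = 0.062500, coefficient = 1
x_1 = 0.5833, f(x_1) = 0.340278, coefficient = 2
x_2 = 0.9167, f(x_2) = 0.840278, coefficient = 2
x_3 = 1.2500, f(x_3) = 1.562500, coefficient = 1

I ≈ (0.333333/2) × 3.986111 = 0.664352
Exact value: 0.645833
Error: 0.018519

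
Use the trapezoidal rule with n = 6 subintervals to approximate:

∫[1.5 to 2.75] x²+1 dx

f(x) = x²+1
a = 1.5, b = 2.75, n = 6
h = (b - a)/n = 0.208333

Trapezoidal rule: (h/2)[f(x₀) + 2f(x₁) + 2f(x₂) + ... + f(xₙ)]

x_0 = 1.5000, f(x_0) = 3.250000, coefficient = 1
x_1 = 1.7083, f(x_1) = 3.918403, coefficient = 2
x_2 = 1.9167, f(x_2) = 4.673611, coefficient = 2
x_3 = 2.1250, f(x_3) = 5.515625, coefficient = 2
x_4 = 2.3333, f(x_4) = 6.444444, coefficient = 2
x_5 = 2.5417, f(x_5) = 7.460069, coefficient = 2
x_6 = 2.7500, f(x_6) = 8.562500, coefficient = 1

I ≈ (0.208333/2) × 67.836806 = 7.066334
Exact value: 7.057292
Error: 0.009042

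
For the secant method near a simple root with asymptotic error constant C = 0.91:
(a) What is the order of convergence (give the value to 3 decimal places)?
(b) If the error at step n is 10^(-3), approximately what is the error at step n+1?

(a) Secant method has superlinear convergence with order φ = (1+√5)/2 ≈ 1.618.
    This means |e_{n+1}| ≈ C|e_n|^1.618.

(b) With |e_n| = 10^(-3) and C = 0.91:
    |e_{n+1}| ≈ 0.91 × (10^(-3))^1.618 = 0.91 × 10^(-4.85)

(a) ≈ 1.618 (golden ratio); (b) |e_{n+1}| ≈ 1.273e-05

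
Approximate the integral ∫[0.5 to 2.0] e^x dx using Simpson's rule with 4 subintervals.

f(x) = e^x
a = 0.5, b = 2.0, n = 4
h = (b - a)/n = 0.375000

Simpson's rule: (h/3)[f(x₀) + 4f(x₁) + 2f(x₂) + ... + f(xₙ)]

x_0 = 0.5000, f(x_0) = 1.648721, coefficient = 1
x_1 = 0.8750, f(x_1) = 2.398875, coefficient = 4
x_2 = 1.2500, f(x_2) = 3.490343, coefficient = 2
x_3 = 1.6250, f(x_3) = 5.078419, coefficient = 4
x_4 = 2.0000, f(x_4) = 7.389056, coefficient = 1

I ≈ (0.375000/3) × 45.927641 = 5.740955
Exact value: 5.740335
Error: 0.000620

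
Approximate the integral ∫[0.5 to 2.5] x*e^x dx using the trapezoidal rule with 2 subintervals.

f(x) = x*e^x
a = 0.5, b = 2.5, n = 2
h = (b - a)/n = 1.000000

Trapezoidal rule: (h/2)[f(x₀) + 2f(x₁) + 2f(x₂) + ... + f(xₙ)]

x_0 = 0.5000, f(x_0) = 0.824361, coefficient = 1
x_1 = 1.5000, f(x_1) = 6.722534, coefficient = 2
x_2 = 2.5000, f(x_2) = 30.456235, coefficient = 1

I ≈ (1.000000/2) × 44.725663 = 22.362831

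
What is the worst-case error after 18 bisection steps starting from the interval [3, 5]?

Bisection error bound: |error| ≤ (b-a)/2^n
|error| ≤ (5 - 3)/2^18 = 2/2^18
|error| ≤ 0.0000076294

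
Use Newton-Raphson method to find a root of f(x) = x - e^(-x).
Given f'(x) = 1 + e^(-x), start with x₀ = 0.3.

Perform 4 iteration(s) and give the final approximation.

f(x) = x - e^(-x)
f'(x) = 1 + e^(-x)
x₀ = 0.3

Newton-Raphson formula: x_{n+1} = x_n - f(x_n)/f'(x_n)

Iteration 1:
  f(0.300000) = -0.440818
  f'(0.300000) = 1.740818
  x_1 = 0.300000 - (-0.440818)/1.740818 = 0.553225
Iteration 2:
  f(0.553225) = -0.021868
  f'(0.553225) = 1.575092
  x_2 = 0.553225 - (-0.021868)/1.575092 = 0.567108
Iteration 3:
  f(0.567108) = -0.000055
  f'(0.567108) = 1.567163
  x_3 = 0.567108 - (-0.000055)/1.567163 = 0.567143
Iteration 4:
  f(0.567143) = 0.000000
  f'(0.567143) = 1.567143
  x_4 = 0.567143 - 0.000000/1.567143 = 0.567143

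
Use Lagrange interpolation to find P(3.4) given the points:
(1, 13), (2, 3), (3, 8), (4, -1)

Lagrange interpolation formula:
P(x) = Σ yᵢ × Lᵢ(x)
where Lᵢ(x) = Π_{j≠i} (x - xⱼ)/(xᵢ - xⱼ)

L_0(3.4) = (3.4 - 2)/(1 - 2) × (3.4 - 3)/(1 - 3) × (3.4 - 4)/(1 - 4) = 0.056000
L_1(3.4) = (3.4 - 1)/(2 - 1) × (3.4 - 3)/(2 - 3) × (3.4 - 4)/(2 - 4) = -0.288000
L_2(3.4) = (3.4 - 1)/(3 - 1) × (3.4 - 2)/(3 - 2) × (3.4 - 4)/(3 - 4) = 1.008000
L_3(3.4) = (3.4 - 1)/(4 - 1) × (3.4 - 2)/(4 - 2) × (3.4 - 3)/(4 - 3) = 0.224000

P(3.4) = 13×L_0(3.4) + 3×L_1(3.4) + 8×L_2(3.4) + (-1)×L_3(3.4)
P(3.4) = 7.704000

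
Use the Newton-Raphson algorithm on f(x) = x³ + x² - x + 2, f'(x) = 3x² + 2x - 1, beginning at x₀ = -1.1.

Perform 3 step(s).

f(x) = x³ + x² - x + 2
f'(x) = 3x² + 2x - 1
x₀ = -1.1

Newton-Raphson formula: x_{n+1} = x_n - f(x_n)/f'(x_n)

Iteration 1:
  f(-1.100000) = 2.979000
  f'(-1.100000) = 0.430000
  x_1 = -1.100000 - 2.979000/0.430000 = -8.027907
Iteration 2:
  f(-8.027907) = -442.901655
  f'(-8.027907) = 176.286057
  x_2 = -8.027907 - (-442.901655)/176.286057 = -5.515504
Iteration 3:
  f(-5.515504) = -129.849652
  f'(-5.515504) = 79.231338
  x_3 = -5.515504 - (-129.849652)/79.231338 = -3.876636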